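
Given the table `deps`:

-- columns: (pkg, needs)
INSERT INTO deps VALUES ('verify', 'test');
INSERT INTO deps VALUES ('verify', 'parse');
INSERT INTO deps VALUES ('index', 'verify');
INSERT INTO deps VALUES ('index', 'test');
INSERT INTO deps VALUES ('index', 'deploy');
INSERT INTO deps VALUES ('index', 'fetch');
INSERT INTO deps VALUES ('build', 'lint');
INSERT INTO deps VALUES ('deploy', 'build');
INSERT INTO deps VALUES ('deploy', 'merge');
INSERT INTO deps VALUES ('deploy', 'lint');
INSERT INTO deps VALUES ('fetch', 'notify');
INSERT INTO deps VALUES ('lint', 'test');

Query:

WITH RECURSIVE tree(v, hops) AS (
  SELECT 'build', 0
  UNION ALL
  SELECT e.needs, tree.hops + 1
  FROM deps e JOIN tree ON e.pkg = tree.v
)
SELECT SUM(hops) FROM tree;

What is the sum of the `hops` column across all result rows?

Base: (build, hops=0).
Iteration 1: edges from {build} -> (lint, hops=1).
Iteration 2: edges from {lint} -> (test, hops=2).
Iteration 3: no outgoing edges from {test}; recursion stops.
SUM(hops) = 0 + 1 + 2 = 3.

3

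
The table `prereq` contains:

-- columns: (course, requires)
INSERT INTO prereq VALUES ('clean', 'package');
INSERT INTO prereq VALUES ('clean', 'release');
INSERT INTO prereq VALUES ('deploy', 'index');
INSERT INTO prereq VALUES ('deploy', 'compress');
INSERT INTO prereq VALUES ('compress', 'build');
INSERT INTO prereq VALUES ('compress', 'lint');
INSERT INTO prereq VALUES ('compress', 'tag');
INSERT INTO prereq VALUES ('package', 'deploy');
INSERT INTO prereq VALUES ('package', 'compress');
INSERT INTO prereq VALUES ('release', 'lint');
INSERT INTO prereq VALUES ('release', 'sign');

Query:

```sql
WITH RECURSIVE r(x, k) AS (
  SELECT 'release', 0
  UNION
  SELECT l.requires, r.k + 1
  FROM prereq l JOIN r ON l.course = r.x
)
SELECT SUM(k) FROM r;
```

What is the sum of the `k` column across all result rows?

Base: (release, k=0).
Iteration 1: edges from {release} -> (lint, k=1), (sign, k=1).
Iteration 2: no outgoing edges from {lint,sign}; recursion stops.
SUM(k) = 0 + 1 + 1 = 2.

2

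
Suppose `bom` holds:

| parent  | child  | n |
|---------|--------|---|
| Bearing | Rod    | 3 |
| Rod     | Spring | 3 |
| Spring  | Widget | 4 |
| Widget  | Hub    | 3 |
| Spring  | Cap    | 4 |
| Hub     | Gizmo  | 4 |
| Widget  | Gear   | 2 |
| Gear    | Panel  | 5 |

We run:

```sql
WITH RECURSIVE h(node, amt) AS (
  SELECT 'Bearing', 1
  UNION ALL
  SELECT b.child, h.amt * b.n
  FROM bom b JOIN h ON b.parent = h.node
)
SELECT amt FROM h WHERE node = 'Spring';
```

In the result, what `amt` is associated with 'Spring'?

9

Base: (Bearing, amt=1).
Iteration 1: components of {Bearing} -> Rod = 1*3 = 3.
Iteration 2: components of {Rod} -> Spring = 3*3 = 9.
Iteration 3: components of {Spring} -> Cap = 9*4 = 36, Widget = 9*4 = 36.
Iteration 4: components of {Cap,Widget} -> Gear = 36*2 = 72, Hub = 36*3 = 108.
Iteration 5: components of {Gear,Hub} -> Gizmo = 108*4 = 432, Panel = 72*5 = 360.
Iteration 6: no further components; recursion stops.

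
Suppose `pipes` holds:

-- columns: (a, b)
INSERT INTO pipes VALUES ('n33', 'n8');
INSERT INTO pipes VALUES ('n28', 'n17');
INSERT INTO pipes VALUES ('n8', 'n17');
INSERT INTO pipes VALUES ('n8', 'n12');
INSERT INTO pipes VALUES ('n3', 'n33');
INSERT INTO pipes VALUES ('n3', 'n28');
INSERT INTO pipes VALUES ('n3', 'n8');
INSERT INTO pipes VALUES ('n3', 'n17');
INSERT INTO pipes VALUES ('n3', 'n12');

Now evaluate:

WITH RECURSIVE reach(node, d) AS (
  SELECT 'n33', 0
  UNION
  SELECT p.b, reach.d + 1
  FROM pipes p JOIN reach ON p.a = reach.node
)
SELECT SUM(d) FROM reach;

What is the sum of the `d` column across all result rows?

Base: (n33, d=0).
Iteration 1: edges from {n33} -> (n8, d=1).
Iteration 2: edges from {n8} -> (n12, d=2), (n17, d=2).
Iteration 3: no outgoing edges from {n12,n17}; recursion stops.
SUM(d) = 0 + 1 + 2 + 2 = 5.

5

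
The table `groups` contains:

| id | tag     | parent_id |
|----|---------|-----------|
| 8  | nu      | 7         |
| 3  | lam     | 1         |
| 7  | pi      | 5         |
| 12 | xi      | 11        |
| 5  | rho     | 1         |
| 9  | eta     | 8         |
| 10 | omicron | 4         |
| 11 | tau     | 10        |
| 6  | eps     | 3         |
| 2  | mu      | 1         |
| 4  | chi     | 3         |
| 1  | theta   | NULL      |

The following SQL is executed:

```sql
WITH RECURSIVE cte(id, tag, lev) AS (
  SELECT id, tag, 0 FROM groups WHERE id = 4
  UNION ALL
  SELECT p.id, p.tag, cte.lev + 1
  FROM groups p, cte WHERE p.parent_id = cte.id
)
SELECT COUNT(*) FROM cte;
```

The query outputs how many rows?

4

Base: id=4 (chi) at lev 0.
Iteration 1: rows with parent_id in {4} -> omicron (id 10, lev 1).
Iteration 2: rows with parent_id in {10} -> tau (id 11, lev 2).
Iteration 3: rows with parent_id in {11} -> xi (id 12, lev 3).
Iteration 4: no rows with parent_id in {12}; recursion stops.
Total rows emitted: 4.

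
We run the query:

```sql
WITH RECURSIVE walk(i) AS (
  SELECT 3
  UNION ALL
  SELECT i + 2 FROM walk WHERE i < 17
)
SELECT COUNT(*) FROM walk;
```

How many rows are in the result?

8

Base: i=3.
Iteration 1: 3 < 17 holds -> i = 3 + 2 = 5.
Iteration 2: 5 < 17 holds -> i = 5 + 2 = 7.
Iteration 3: 7 < 17 holds -> i = 7 + 2 = 9.
Iteration 4: 9 < 17 holds -> i = 9 + 2 = 11.
Iteration 5: 11 < 17 holds -> i = 11 + 2 = 13.
Iteration 6: 13 < 17 holds -> i = 13 + 2 = 15.
Iteration 7: 15 < 17 holds -> i = 15 + 2 = 17.
Iteration 8: 17 < 17 fails; recursion stops.
Total rows emitted: 8.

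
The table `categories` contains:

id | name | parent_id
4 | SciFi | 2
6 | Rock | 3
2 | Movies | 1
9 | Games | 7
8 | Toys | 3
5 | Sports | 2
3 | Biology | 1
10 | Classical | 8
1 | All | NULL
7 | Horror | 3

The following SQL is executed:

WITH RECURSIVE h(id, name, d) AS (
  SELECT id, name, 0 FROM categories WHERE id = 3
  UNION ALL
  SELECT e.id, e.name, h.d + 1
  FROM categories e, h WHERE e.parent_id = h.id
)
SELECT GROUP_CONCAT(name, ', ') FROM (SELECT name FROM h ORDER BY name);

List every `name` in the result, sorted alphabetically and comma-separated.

Base: id=3 (Biology) at d 0.
Iteration 1: rows with parent_id in {3} -> Rock (id 6, d 1), Horror (id 7, d 1), Toys (id 8, d 1).
Iteration 2: rows with parent_id in {6,7,8} -> Games (id 9, d 2), Classical (id 10, d 2).
Iteration 3: no rows with parent_id in {9,10}; recursion stops.

Biology, Classical, Games, Horror, Rock, Toys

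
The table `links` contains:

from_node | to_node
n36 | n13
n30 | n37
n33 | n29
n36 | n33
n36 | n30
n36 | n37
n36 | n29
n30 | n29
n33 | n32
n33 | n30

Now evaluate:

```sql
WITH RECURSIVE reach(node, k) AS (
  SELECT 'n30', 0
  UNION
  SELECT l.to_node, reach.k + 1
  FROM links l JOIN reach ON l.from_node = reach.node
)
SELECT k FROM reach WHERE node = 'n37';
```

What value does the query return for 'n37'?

Base: (n30, k=0).
Iteration 1: edges from {n30} -> (n29, k=1), (n37, k=1).
Iteration 2: no outgoing edges from {n29,n37}; recursion stops.

1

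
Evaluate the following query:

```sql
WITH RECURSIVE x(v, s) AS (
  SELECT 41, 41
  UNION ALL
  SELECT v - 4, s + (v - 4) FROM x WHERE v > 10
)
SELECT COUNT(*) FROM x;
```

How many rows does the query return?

Base: v=41, s=41.
Iteration 1: 41 > 10 holds -> v = 41 - 4 = 37, s = 41 + 37 = 78.
Iteration 2: 37 > 10 holds -> v = 37 - 4 = 33, s = 78 + 33 = 111.
Iteration 3: 33 > 10 holds -> v = 33 - 4 = 29, s = 111 + 29 = 140.
Iteration 4: 29 > 10 holds -> v = 29 - 4 = 25, s = 140 + 25 = 165.
Iteration 5: 25 > 10 holds -> v = 25 - 4 = 21, s = 165 + 21 = 186.
Iteration 6: 21 > 10 holds -> v = 21 - 4 = 17, s = 186 + 17 = 203.
Iteration 7: 17 > 10 holds -> v = 17 - 4 = 13, s = 203 + 13 = 216.
Iteration 8: 13 > 10 holds -> v = 13 - 4 = 9, s = 216 + 9 = 225.
Iteration 9: 9 > 10 fails; recursion stops.
Total rows emitted: 9.

9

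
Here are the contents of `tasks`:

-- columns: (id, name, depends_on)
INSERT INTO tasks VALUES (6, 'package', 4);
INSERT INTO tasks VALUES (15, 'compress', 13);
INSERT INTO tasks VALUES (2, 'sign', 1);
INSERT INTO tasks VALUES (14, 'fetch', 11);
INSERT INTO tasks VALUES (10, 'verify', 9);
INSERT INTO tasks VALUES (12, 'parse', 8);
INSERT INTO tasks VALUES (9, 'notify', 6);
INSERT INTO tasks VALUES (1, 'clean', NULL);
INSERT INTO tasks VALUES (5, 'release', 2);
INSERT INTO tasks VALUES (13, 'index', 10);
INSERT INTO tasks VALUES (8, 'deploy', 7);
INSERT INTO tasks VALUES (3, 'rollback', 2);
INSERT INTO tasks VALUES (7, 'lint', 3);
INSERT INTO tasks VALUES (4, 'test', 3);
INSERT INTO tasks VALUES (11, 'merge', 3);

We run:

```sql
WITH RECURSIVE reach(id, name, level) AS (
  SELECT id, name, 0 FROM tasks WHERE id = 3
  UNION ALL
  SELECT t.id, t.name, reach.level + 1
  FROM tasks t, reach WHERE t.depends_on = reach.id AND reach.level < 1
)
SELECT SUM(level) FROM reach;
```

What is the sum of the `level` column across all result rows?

3

Base: id=3 (rollback) at level 0.
Iteration 1: rows with depends_on in {3} -> test (id 4, level 1), lint (id 7, level 1), merge (id 11, level 1).
Iteration 2: level < 1 fails for all current rows; recursion stops.
SUM(level) = 0 + 1 + 1 + 1 = 3.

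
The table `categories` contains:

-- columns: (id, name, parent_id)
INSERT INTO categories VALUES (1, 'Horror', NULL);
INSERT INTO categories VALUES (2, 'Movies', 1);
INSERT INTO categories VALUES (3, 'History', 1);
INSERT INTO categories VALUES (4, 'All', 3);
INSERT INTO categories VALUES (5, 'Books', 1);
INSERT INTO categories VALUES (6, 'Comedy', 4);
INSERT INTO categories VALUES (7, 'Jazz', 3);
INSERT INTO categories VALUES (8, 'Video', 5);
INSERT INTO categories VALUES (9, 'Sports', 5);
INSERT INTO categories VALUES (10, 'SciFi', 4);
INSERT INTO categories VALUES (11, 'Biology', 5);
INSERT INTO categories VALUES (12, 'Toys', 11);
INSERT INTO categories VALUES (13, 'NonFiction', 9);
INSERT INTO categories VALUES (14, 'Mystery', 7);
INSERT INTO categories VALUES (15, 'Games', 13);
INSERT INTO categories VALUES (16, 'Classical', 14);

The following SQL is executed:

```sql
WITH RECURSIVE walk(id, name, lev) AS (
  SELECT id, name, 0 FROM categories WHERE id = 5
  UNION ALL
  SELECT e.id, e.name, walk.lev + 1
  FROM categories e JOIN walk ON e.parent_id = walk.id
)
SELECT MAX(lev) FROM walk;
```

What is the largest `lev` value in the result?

3

Base: id=5 (Books) at lev 0.
Iteration 1: rows with parent_id in {5} -> Video (id 8, lev 1), Sports (id 9, lev 1), Biology (id 11, lev 1).
Iteration 2: rows with parent_id in {8,9,11} -> Toys (id 12, lev 2), NonFiction (id 13, lev 2).
Iteration 3: rows with parent_id in {12,13} -> Games (id 15, lev 3).
Iteration 4: no rows with parent_id in {15}; recursion stops.
lev values: 0, 1, 1, 1, 2, 2, 3; the maximum is 3.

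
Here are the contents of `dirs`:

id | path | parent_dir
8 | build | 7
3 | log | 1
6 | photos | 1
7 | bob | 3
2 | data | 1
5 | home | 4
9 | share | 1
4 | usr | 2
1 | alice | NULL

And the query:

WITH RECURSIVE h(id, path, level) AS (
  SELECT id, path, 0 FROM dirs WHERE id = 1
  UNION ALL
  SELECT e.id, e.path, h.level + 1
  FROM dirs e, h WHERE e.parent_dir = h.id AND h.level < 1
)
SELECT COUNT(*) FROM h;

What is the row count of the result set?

5

Base: id=1 (alice) at level 0.
Iteration 1: rows with parent_dir in {1} -> data (id 2, level 1), log (id 3, level 1), photos (id 6, level 1), share (id 9, level 1).
Iteration 2: level < 1 fails for all current rows; recursion stops.
Total rows emitted: 5.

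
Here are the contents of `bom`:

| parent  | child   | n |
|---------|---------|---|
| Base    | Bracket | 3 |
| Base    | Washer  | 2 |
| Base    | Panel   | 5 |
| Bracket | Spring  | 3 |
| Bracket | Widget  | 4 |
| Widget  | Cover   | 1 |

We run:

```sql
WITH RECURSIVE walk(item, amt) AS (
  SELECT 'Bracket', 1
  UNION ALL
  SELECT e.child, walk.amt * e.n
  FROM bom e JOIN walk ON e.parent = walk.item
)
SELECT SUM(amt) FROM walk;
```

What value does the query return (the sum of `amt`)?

Base: (Bracket, amt=1).
Iteration 1: components of {Bracket} -> Spring = 1*3 = 3, Widget = 1*4 = 4.
Iteration 2: components of {Spring,Widget} -> Cover = 4*1 = 4.
Iteration 3: no further components; recursion stops.
SUM(amt) = 1 + 3 + 4 + 4 = 12.

12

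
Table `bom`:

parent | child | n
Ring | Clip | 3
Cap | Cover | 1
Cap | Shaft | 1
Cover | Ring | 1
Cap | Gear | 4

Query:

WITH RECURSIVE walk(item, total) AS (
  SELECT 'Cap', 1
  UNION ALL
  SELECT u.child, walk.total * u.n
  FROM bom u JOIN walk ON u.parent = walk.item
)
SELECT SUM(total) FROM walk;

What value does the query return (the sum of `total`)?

Base: (Cap, total=1).
Iteration 1: components of {Cap} -> Cover = 1*1 = 1, Gear = 1*4 = 4, Shaft = 1*1 = 1.
Iteration 2: components of {Cover,Gear,Shaft} -> Ring = 1*1 = 1.
Iteration 3: components of {Ring} -> Clip = 1*3 = 3.
Iteration 4: no further components; recursion stops.
SUM(total) = 1 + 1 + 1 + 4 + 1 + 3 = 11.

11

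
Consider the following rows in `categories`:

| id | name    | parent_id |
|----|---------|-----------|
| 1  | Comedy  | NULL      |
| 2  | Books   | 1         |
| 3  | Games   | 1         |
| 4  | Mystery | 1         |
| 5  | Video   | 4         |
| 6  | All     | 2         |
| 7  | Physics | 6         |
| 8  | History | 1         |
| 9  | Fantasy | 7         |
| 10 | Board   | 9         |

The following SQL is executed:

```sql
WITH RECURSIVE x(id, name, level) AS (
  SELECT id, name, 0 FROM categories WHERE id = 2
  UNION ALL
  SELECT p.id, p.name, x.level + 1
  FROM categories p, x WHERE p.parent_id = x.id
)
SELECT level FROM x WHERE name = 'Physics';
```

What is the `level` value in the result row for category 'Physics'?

Base: id=2 (Books) at level 0.
Iteration 1: rows with parent_id in {2} -> All (id 6, level 1).
Iteration 2: rows with parent_id in {6} -> Physics (id 7, level 2).
Iteration 3: rows with parent_id in {7} -> Fantasy (id 9, level 3).
Iteration 4: rows with parent_id in {9} -> Board (id 10, level 4).
Iteration 5: no rows with parent_id in {10}; recursion stops.

2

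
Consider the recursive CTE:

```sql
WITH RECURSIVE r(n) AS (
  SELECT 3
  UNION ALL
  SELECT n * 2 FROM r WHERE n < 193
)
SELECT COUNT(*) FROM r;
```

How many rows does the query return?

Base: n=3.
Iteration 1: 3 < 193 holds -> n = 3 * 2 = 6.
Iteration 2: 6 < 193 holds -> n = 6 * 2 = 12.
Iteration 3: 12 < 193 holds -> n = 12 * 2 = 24.
Iteration 4: 24 < 193 holds -> n = 24 * 2 = 48.
Iteration 5: 48 < 193 holds -> n = 48 * 2 = 96.
Iteration 6: 96 < 193 holds -> n = 96 * 2 = 192.
Iteration 7: 192 < 193 holds -> n = 192 * 2 = 384.
Iteration 8: 384 < 193 fails; recursion stops.
Total rows emitted: 8.

8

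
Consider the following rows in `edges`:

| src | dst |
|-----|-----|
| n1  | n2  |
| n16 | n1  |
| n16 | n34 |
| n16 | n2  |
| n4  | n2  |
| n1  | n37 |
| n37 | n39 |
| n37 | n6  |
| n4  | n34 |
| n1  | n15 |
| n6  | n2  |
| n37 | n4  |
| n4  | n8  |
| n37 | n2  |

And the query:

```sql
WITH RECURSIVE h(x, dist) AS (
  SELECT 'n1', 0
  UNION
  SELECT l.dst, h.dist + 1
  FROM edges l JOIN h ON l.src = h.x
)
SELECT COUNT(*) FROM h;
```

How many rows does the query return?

Base: (n1, dist=0).
Iteration 1: edges from {n1} -> (n15, dist=1), (n2, dist=1), (n37, dist=1).
Iteration 2: edges from {n15,n2,n37} -> (n2, dist=2), (n39, dist=2), (n4, dist=2), (n6, dist=2).
Iteration 3: edges from {n2,n39,n4,n6} -> (n2, dist=3), (n34, dist=3), (n8, dist=3). [UNION drops 1 duplicate row(s)]
Iteration 4: no outgoing edges from {n2,n34,n8}; recursion stops.
Total rows emitted: 11.

11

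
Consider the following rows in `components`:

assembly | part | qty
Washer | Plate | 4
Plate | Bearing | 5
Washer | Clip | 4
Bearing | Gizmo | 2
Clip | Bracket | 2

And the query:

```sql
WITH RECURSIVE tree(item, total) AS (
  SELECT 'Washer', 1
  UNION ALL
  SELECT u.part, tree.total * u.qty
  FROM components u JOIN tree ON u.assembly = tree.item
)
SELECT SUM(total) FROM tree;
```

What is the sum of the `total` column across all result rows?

Base: (Washer, total=1).
Iteration 1: components of {Washer} -> Clip = 1*4 = 4, Plate = 1*4 = 4.
Iteration 2: components of {Clip,Plate} -> Bearing = 4*5 = 20, Bracket = 4*2 = 8.
Iteration 3: components of {Bearing,Bracket} -> Gizmo = 20*2 = 40.
Iteration 4: no further components; recursion stops.
SUM(total) = 1 + 4 + 4 + 20 + 8 + 40 = 77.

77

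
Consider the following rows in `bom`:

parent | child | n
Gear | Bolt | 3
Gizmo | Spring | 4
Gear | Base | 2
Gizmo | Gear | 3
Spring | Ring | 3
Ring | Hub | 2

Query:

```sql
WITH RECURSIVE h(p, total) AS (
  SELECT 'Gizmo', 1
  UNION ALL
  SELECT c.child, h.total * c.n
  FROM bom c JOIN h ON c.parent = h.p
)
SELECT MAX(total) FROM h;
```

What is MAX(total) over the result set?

Base: (Gizmo, total=1).
Iteration 1: components of {Gizmo} -> Gear = 1*3 = 3, Spring = 1*4 = 4.
Iteration 2: components of {Gear,Spring} -> Base = 3*2 = 6, Bolt = 3*3 = 9, Ring = 4*3 = 12.
Iteration 3: components of {Base,Bolt,Ring} -> Hub = 12*2 = 24.
Iteration 4: no further components; recursion stops.
total values: 1, 4, 3, 12, 6, 9, 24; the maximum is 24.

24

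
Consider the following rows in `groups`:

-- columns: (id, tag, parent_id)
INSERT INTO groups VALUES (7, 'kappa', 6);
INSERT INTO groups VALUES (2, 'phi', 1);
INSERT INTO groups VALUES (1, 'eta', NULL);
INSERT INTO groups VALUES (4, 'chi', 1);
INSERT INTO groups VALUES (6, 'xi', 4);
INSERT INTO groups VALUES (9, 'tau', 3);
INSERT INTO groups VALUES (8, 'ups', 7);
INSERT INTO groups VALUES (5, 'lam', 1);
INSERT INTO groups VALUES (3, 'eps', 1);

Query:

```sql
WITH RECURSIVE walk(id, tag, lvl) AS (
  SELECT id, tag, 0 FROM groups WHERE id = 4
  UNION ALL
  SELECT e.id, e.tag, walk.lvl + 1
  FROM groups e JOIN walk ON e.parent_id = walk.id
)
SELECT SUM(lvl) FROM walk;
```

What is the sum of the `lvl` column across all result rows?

Base: id=4 (chi) at lvl 0.
Iteration 1: rows with parent_id in {4} -> xi (id 6, lvl 1).
Iteration 2: rows with parent_id in {6} -> kappa (id 7, lvl 2).
Iteration 3: rows with parent_id in {7} -> ups (id 8, lvl 3).
Iteration 4: no rows with parent_id in {8}; recursion stops.
SUM(lvl) = 0 + 1 + 2 + 3 = 6.

6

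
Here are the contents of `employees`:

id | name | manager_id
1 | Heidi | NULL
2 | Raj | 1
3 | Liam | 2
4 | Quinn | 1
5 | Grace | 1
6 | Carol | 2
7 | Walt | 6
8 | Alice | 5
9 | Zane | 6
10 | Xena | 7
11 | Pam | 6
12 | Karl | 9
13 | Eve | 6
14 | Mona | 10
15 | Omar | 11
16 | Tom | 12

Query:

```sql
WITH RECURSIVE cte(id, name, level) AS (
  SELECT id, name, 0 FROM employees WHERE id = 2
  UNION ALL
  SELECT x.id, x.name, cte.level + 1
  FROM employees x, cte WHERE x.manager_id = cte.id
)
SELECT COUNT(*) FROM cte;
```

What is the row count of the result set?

Base: id=2 (Raj) at level 0.
Iteration 1: rows with manager_id in {2} -> Liam (id 3, level 1), Carol (id 6, level 1).
Iteration 2: rows with manager_id in {3,6} -> Walt (id 7, level 2), Zane (id 9, level 2), Pam (id 11, level 2), Eve (id 13, level 2).
Iteration 3: rows with manager_id in {7,9,11,13} -> Xena (id 10, level 3), Karl (id 12, level 3), Omar (id 15, level 3).
Iteration 4: rows with manager_id in {10,12,15} -> Mona (id 14, level 4), Tom (id 16, level 4).
Iteration 5: no rows with manager_id in {14,16}; recursion stops.
Total rows emitted: 12.

12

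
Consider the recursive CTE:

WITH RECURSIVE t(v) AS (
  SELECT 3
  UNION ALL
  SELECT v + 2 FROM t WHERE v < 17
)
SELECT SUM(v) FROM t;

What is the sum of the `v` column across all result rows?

80

Base: v=3.
Iteration 1: 3 < 17 holds -> v = 3 + 2 = 5.
Iteration 2: 5 < 17 holds -> v = 5 + 2 = 7.
Iteration 3: 7 < 17 holds -> v = 7 + 2 = 9.
Iteration 4: 9 < 17 holds -> v = 9 + 2 = 11.
Iteration 5: 11 < 17 holds -> v = 11 + 2 = 13.
Iteration 6: 13 < 17 holds -> v = 13 + 2 = 15.
Iteration 7: 15 < 17 holds -> v = 15 + 2 = 17.
Iteration 8: 17 < 17 fails; recursion stops.
SUM(v) = 3 + 5 + 7 + 9 + 11 + 13 + 15 + 17 = 80.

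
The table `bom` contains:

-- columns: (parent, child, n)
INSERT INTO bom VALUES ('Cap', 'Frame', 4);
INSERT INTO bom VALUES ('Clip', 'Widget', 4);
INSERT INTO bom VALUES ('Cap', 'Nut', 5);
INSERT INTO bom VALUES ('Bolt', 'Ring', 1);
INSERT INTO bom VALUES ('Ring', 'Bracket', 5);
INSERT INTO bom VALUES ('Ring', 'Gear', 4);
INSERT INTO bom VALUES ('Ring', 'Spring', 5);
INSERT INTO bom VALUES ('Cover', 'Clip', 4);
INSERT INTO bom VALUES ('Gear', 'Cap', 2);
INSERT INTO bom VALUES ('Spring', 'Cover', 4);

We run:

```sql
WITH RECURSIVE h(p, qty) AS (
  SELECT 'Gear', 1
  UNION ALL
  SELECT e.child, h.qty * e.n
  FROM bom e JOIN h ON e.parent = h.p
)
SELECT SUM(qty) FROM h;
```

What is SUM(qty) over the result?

21

Base: (Gear, qty=1).
Iteration 1: components of {Gear} -> Cap = 1*2 = 2.
Iteration 2: components of {Cap} -> Frame = 2*4 = 8, Nut = 2*5 = 10.
Iteration 3: no further components; recursion stops.
SUM(qty) = 1 + 2 + 10 + 8 = 21.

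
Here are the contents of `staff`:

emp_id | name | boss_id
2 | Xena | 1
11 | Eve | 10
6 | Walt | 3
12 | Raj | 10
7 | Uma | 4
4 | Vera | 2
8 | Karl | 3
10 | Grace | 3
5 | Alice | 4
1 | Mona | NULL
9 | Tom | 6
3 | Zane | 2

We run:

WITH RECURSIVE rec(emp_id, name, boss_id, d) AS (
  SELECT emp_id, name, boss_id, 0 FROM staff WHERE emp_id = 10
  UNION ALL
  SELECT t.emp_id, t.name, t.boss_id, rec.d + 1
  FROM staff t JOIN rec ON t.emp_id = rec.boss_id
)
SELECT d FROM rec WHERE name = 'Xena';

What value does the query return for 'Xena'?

2

Base: emp_id=10 (Grace), boss_id=3, d 0.
Iteration 1: join on emp_id=3 -> Zane (id 3, boss_id=2, d 1).
Iteration 2: join on emp_id=2 -> Xena (id 2, boss_id=1, d 2).
Iteration 3: join on emp_id=1 -> Mona (id 1, boss_id=NULL, d 3).
Iteration 4: boss_id is NULL; no match; recursion stops.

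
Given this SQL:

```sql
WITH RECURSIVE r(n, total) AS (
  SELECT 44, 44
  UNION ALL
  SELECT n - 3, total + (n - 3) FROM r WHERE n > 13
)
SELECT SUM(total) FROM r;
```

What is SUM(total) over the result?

2574

Base: n=44, total=44.
Iteration 1: 44 > 13 holds -> n = 44 - 3 = 41, total = 44 + 41 = 85.
Iteration 2: 41 > 13 holds -> n = 41 - 3 = 38, total = 85 + 38 = 123.
Iteration 3: 38 > 13 holds -> n = 38 - 3 = 35, total = 123 + 35 = 158.
Iteration 4: 35 > 13 holds -> n = 35 - 3 = 32, total = 158 + 32 = 190.
Iteration 5: 32 > 13 holds -> n = 32 - 3 = 29, total = 190 + 29 = 219.
Iteration 6: 29 > 13 holds -> n = 29 - 3 = 26, total = 219 + 26 = 245.
Iteration 7: 26 > 13 holds -> n = 26 - 3 = 23, total = 245 + 23 = 268.
Iteration 8: 23 > 13 holds -> n = 23 - 3 = 20, total = 268 + 20 = 288.
Iteration 9: 20 > 13 holds -> n = 20 - 3 = 17, total = 288 + 17 = 305.
Iteration 10: 17 > 13 holds -> n = 17 - 3 = 14, total = 305 + 14 = 319.
Iteration 11: 14 > 13 holds -> n = 14 - 3 = 11, total = 319 + 11 = 330.
Iteration 12: 11 > 13 fails; recursion stops.
SUM(total) = 44 + 85 + 123 + 158 + 190 + 219 + 245 + 268 + 288 + 305 + 319 + 330 = 2574.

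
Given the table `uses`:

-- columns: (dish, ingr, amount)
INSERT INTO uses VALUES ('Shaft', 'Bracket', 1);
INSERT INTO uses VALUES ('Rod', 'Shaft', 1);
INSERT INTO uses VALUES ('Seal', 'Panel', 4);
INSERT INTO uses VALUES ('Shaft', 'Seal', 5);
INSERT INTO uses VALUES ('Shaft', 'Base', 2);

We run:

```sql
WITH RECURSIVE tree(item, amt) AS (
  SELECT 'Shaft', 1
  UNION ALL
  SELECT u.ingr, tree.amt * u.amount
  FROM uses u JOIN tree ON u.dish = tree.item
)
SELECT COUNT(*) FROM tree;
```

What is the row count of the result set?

Base: (Shaft, amt=1).
Iteration 1: components of {Shaft} -> Base = 1*2 = 2, Bracket = 1*1 = 1, Seal = 1*5 = 5.
Iteration 2: components of {Base,Bracket,Seal} -> Panel = 5*4 = 20.
Iteration 3: no further components; recursion stops.
Total rows emitted: 5.

5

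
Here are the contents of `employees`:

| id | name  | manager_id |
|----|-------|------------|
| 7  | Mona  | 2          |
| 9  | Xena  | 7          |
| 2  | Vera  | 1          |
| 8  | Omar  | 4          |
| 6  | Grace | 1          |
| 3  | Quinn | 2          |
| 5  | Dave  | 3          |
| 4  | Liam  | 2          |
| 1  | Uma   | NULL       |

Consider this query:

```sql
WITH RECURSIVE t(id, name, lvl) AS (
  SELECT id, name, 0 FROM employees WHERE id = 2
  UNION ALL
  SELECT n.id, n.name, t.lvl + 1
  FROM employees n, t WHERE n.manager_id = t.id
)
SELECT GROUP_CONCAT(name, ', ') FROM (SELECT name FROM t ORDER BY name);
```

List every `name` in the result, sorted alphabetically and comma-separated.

Dave, Liam, Mona, Omar, Quinn, Vera, Xena

Base: id=2 (Vera) at lvl 0.
Iteration 1: rows with manager_id in {2} -> Quinn (id 3, lvl 1), Liam (id 4, lvl 1), Mona (id 7, lvl 1).
Iteration 2: rows with manager_id in {3,4,7} -> Dave (id 5, lvl 2), Omar (id 8, lvl 2), Xena (id 9, lvl 2).
Iteration 3: no rows with manager_id in {5,8,9}; recursion stops.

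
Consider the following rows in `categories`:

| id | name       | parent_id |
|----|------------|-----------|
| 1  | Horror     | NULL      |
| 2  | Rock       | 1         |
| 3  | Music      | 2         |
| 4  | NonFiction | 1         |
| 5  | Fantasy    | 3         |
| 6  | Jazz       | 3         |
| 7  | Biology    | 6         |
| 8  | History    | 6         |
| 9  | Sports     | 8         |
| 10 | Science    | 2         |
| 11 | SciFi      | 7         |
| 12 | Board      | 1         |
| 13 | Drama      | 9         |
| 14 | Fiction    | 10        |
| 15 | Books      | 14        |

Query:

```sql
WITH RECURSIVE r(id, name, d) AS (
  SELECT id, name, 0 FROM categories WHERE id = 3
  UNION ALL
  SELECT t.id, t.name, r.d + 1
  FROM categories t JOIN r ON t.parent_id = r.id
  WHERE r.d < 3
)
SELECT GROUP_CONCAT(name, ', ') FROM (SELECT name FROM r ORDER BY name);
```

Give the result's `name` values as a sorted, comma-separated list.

Base: id=3 (Music) at d 0.
Iteration 1: rows with parent_id in {3} -> Fantasy (id 5, d 1), Jazz (id 6, d 1).
Iteration 2: rows with parent_id in {5,6} -> Biology (id 7, d 2), History (id 8, d 2).
Iteration 3: rows with parent_id in {7,8} -> Sports (id 9, d 3), SciFi (id 11, d 3).
Iteration 4: d < 3 fails for all current rows; recursion stops.

Biology, Fantasy, History, Jazz, Music, SciFi, Sports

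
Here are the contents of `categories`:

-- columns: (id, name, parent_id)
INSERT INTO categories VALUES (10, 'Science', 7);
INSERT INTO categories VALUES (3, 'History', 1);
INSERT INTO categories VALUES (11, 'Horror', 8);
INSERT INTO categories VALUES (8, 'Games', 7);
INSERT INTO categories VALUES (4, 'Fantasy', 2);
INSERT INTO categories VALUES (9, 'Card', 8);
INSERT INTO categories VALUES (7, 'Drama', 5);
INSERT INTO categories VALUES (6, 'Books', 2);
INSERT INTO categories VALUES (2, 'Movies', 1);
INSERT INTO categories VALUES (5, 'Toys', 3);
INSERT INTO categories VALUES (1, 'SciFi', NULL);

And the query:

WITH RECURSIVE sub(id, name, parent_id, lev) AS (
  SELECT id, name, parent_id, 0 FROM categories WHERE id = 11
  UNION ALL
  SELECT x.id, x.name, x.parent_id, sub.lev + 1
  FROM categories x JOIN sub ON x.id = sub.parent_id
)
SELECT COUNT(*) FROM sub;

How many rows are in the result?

Base: id=11 (Horror), parent_id=8, lev 0.
Iteration 1: join on id=8 -> Games (id 8, parent_id=7, lev 1).
Iteration 2: join on id=7 -> Drama (id 7, parent_id=5, lev 2).
Iteration 3: join on id=5 -> Toys (id 5, parent_id=3, lev 3).
Iteration 4: join on id=3 -> History (id 3, parent_id=1, lev 4).
Iteration 5: join on id=1 -> SciFi (id 1, parent_id=NULL, lev 5).
Iteration 6: parent_id is NULL; no match; recursion stops.
Total rows emitted: 6.

6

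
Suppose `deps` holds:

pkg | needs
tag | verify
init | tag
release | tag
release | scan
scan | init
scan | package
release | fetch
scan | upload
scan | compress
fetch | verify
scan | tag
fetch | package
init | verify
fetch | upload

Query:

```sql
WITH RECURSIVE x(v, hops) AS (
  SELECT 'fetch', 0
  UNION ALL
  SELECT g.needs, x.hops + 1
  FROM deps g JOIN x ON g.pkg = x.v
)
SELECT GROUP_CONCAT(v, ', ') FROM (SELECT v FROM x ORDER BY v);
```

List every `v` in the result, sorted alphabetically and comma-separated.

Base: (fetch, hops=0).
Iteration 1: edges from {fetch} -> (package, hops=1), (upload, hops=1), (verify, hops=1).
Iteration 2: no outgoing edges from {package,upload,verify}; recursion stops.

fetch, package, upload, verify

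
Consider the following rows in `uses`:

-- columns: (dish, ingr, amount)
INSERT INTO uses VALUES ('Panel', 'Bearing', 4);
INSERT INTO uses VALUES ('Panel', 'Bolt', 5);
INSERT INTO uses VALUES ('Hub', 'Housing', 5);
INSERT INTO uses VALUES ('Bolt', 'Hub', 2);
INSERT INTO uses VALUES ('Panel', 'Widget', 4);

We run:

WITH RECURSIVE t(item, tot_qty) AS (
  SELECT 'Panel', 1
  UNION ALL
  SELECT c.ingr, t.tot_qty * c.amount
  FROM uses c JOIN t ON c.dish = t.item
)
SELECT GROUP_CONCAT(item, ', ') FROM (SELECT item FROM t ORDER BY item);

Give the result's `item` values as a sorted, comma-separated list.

Bearing, Bolt, Housing, Hub, Panel, Widget

Base: (Panel, tot_qty=1).
Iteration 1: components of {Panel} -> Bearing = 1*4 = 4, Bolt = 1*5 = 5, Widget = 1*4 = 4.
Iteration 2: components of {Bearing,Bolt,Widget} -> Hub = 5*2 = 10.
Iteration 3: components of {Hub} -> Housing = 10*5 = 50.
Iteration 4: no further components; recursion stops.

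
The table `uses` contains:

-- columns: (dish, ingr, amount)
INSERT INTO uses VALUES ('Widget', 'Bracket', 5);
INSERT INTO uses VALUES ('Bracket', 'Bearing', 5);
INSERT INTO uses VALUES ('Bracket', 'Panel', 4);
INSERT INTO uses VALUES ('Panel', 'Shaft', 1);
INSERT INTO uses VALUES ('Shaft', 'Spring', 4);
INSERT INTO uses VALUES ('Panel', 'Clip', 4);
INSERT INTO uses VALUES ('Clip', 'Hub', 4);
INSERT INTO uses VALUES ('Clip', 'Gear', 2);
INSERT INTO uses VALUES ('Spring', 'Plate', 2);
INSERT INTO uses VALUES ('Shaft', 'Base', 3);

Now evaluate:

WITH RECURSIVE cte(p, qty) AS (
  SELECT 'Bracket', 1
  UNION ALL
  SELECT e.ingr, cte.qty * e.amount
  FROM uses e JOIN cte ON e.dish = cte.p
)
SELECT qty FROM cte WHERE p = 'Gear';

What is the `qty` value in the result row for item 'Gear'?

32

Base: (Bracket, qty=1).
Iteration 1: components of {Bracket} -> Bearing = 1*5 = 5, Panel = 1*4 = 4.
Iteration 2: components of {Bearing,Panel} -> Clip = 4*4 = 16, Shaft = 4*1 = 4.
Iteration 3: components of {Clip,Shaft} -> Base = 4*3 = 12, Gear = 16*2 = 32, Hub = 16*4 = 64, Spring = 4*4 = 16.
Iteration 4: components of {Base,Gear,Hub,Spring} -> Plate = 16*2 = 32.
Iteration 5: no further components; recursion stops.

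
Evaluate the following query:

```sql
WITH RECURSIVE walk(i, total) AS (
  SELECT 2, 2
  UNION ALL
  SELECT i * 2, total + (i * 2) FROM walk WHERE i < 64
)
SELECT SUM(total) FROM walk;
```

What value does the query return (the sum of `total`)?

Base: i=2, total=2.
Iteration 1: 2 < 64 holds -> i = 2 * 2 = 4, total = 2 + 4 = 6.
Iteration 2: 4 < 64 holds -> i = 4 * 2 = 8, total = 6 + 8 = 14.
Iteration 3: 8 < 64 holds -> i = 8 * 2 = 16, total = 14 + 16 = 30.
Iteration 4: 16 < 64 holds -> i = 16 * 2 = 32, total = 30 + 32 = 62.
Iteration 5: 32 < 64 holds -> i = 32 * 2 = 64, total = 62 + 64 = 126.
Iteration 6: 64 < 64 fails; recursion stops.
SUM(total) = 2 + 6 + 14 + 30 + 62 + 126 = 240.

240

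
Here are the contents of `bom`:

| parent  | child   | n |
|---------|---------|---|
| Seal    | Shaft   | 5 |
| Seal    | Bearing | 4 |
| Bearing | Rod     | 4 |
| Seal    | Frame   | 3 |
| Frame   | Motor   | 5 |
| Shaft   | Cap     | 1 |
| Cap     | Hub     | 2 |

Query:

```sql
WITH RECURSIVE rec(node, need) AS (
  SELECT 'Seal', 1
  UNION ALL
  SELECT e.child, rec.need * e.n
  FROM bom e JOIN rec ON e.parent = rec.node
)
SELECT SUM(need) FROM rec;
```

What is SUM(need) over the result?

59

Base: (Seal, need=1).
Iteration 1: components of {Seal} -> Bearing = 1*4 = 4, Frame = 1*3 = 3, Shaft = 1*5 = 5.
Iteration 2: components of {Bearing,Frame,Shaft} -> Cap = 5*1 = 5, Motor = 3*5 = 15, Rod = 4*4 = 16.
Iteration 3: components of {Cap,Motor,Rod} -> Hub = 5*2 = 10.
Iteration 4: no further components; recursion stops.
SUM(need) = 1 + 5 + 4 + 3 + 5 + 16 + 15 + 10 = 59.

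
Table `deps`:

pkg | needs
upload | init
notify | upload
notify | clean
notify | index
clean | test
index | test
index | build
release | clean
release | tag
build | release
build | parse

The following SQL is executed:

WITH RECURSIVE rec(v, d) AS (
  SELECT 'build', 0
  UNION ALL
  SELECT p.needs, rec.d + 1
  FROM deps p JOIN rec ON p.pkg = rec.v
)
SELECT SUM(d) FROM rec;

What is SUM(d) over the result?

Base: (build, d=0).
Iteration 1: edges from {build} -> (parse, d=1), (release, d=1).
Iteration 2: edges from {parse,release} -> (clean, d=2), (tag, d=2).
Iteration 3: edges from {clean,tag} -> (test, d=3).
Iteration 4: no outgoing edges from {test}; recursion stops.
SUM(d) = 0 + 1 + 1 + 2 + 2 + 3 = 9.

9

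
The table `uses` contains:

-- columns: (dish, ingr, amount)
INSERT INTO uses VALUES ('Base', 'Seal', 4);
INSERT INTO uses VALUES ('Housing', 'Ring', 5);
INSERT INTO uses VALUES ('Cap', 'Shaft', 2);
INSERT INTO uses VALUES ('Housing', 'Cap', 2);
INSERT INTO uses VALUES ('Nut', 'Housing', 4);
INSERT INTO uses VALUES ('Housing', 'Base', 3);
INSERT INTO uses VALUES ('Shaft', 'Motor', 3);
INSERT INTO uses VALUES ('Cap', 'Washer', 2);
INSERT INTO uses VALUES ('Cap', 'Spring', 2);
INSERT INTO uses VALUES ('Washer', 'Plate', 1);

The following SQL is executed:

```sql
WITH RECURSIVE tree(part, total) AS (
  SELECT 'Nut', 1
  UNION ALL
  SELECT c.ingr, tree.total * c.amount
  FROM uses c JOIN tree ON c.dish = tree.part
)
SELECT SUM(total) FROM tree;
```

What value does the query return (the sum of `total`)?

Base: (Nut, total=1).
Iteration 1: components of {Nut} -> Housing = 1*4 = 4.
Iteration 2: components of {Housing} -> Base = 4*3 = 12, Cap = 4*2 = 8, Ring = 4*5 = 20.
Iteration 3: components of {Base,Cap,Ring} -> Seal = 12*4 = 48, Shaft = 8*2 = 16, Spring = 8*2 = 16, Washer = 8*2 = 16.
Iteration 4: components of {Seal,Shaft,Spring,Washer} -> Motor = 16*3 = 48, Plate = 16*1 = 16.
Iteration 5: no further components; recursion stops.
SUM(total) = 1 + 4 + 8 + 20 + 12 + 16 + 16 + 16 + 48 + 48 + 16 = 205.

205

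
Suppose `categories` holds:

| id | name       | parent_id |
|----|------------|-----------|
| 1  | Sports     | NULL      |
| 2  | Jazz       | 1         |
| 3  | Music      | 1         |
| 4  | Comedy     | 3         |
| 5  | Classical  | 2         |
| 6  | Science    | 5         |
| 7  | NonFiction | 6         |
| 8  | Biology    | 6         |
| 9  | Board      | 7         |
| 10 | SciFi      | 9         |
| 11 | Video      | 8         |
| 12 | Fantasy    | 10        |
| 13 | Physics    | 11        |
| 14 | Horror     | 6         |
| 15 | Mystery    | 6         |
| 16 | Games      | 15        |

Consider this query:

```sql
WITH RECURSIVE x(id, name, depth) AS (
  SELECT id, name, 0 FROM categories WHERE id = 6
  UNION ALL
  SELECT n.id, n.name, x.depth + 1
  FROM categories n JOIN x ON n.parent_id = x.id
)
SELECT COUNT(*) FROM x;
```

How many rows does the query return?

11

Base: id=6 (Science) at depth 0.
Iteration 1: rows with parent_id in {6} -> NonFiction (id 7, depth 1), Biology (id 8, depth 1), Horror (id 14, depth 1), Mystery (id 15, depth 1).
Iteration 2: rows with parent_id in {7,8,14,15} -> Board (id 9, depth 2), Video (id 11, depth 2), Games (id 16, depth 2).
Iteration 3: rows with parent_id in {9,11,16} -> SciFi (id 10, depth 3), Physics (id 13, depth 3).
Iteration 4: rows with parent_id in {10,13} -> Fantasy (id 12, depth 4).
Iteration 5: no rows with parent_id in {12}; recursion stops.
Total rows emitted: 11.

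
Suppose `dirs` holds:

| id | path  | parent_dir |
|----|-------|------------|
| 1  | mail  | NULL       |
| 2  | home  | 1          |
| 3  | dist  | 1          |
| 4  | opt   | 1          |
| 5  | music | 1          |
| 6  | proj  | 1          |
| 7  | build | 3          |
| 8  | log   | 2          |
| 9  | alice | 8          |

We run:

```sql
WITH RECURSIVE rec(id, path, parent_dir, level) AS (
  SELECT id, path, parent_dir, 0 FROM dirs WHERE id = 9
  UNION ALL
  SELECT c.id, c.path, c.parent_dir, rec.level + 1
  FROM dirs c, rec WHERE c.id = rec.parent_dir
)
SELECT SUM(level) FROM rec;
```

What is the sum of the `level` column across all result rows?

6

Base: id=9 (alice), parent_dir=8, level 0.
Iteration 1: join on id=8 -> log (id 8, parent_dir=2, level 1).
Iteration 2: join on id=2 -> home (id 2, parent_dir=1, level 2).
Iteration 3: join on id=1 -> mail (id 1, parent_dir=NULL, level 3).
Iteration 4: parent_dir is NULL; no match; recursion stops.
SUM(level) = 0 + 1 + 2 + 3 = 6.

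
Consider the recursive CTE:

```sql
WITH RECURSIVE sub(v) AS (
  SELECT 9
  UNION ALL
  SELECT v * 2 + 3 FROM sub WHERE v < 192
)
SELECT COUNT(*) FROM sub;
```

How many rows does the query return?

6

Base: v=9.
Iteration 1: 9 < 192 holds -> v = 9 * 2 + 3 = 21.
Iteration 2: 21 < 192 holds -> v = 21 * 2 + 3 = 45.
Iteration 3: 45 < 192 holds -> v = 45 * 2 + 3 = 93.
Iteration 4: 93 < 192 holds -> v = 93 * 2 + 3 = 189.
Iteration 5: 189 < 192 holds -> v = 189 * 2 + 3 = 381.
Iteration 6: 381 < 192 fails; recursion stops.
Total rows emitted: 6.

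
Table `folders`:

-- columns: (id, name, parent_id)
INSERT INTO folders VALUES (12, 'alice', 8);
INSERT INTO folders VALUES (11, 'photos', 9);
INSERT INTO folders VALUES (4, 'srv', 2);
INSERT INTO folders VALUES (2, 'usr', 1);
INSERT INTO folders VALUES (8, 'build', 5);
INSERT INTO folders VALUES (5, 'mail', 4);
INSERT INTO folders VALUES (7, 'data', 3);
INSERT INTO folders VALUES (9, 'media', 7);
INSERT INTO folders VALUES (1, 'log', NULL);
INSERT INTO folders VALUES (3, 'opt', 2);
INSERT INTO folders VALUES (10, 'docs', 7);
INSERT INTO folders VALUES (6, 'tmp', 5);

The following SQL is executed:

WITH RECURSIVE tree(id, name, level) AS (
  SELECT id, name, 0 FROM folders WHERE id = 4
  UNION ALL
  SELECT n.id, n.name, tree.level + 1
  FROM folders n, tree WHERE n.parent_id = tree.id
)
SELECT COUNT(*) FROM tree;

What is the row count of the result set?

5

Base: id=4 (srv) at level 0.
Iteration 1: rows with parent_id in {4} -> mail (id 5, level 1).
Iteration 2: rows with parent_id in {5} -> tmp (id 6, level 2), build (id 8, level 2).
Iteration 3: rows with parent_id in {6,8} -> alice (id 12, level 3).
Iteration 4: no rows with parent_id in {12}; recursion stops.
Total rows emitted: 5.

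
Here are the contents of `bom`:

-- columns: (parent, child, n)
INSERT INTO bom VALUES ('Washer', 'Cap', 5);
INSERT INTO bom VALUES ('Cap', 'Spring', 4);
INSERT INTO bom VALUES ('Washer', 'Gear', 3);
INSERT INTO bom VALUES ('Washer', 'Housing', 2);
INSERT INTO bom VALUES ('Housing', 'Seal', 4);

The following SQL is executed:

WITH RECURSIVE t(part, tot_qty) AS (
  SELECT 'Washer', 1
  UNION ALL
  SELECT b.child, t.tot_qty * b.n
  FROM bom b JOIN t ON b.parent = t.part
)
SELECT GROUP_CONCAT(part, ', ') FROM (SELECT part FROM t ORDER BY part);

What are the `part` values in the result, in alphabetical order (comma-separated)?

Cap, Gear, Housing, Seal, Spring, Washer

Base: (Washer, tot_qty=1).
Iteration 1: components of {Washer} -> Cap = 1*5 = 5, Gear = 1*3 = 3, Housing = 1*2 = 2.
Iteration 2: components of {Cap,Gear,Housing} -> Seal = 2*4 = 8, Spring = 5*4 = 20.
Iteration 3: no further components; recursion stops.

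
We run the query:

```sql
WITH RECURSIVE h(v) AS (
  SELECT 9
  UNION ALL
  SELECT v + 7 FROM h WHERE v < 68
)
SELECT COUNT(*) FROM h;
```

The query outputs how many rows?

10

Base: v=9.
Iteration 1: 9 < 68 holds -> v = 9 + 7 = 16.
Iteration 2: 16 < 68 holds -> v = 16 + 7 = 23.
Iteration 3: 23 < 68 holds -> v = 23 + 7 = 30.
Iteration 4: 30 < 68 holds -> v = 30 + 7 = 37.
Iteration 5: 37 < 68 holds -> v = 37 + 7 = 44.
Iteration 6: 44 < 68 holds -> v = 44 + 7 = 51.
Iteration 7: 51 < 68 holds -> v = 51 + 7 = 58.
Iteration 8: 58 < 68 holds -> v = 58 + 7 = 65.
Iteration 9: 65 < 68 holds -> v = 65 + 7 = 72.
Iteration 10: 72 < 68 fails; recursion stops.
Total rows emitted: 10.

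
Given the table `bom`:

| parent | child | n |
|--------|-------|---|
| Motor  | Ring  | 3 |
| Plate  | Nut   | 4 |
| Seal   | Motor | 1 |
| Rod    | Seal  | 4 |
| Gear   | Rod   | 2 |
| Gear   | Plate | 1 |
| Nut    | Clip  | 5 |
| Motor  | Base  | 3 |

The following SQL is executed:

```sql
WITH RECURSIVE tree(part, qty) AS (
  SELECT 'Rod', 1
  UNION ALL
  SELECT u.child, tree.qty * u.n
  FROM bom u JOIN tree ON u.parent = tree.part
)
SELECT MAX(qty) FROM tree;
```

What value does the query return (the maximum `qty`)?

Base: (Rod, qty=1).
Iteration 1: components of {Rod} -> Seal = 1*4 = 4.
Iteration 2: components of {Seal} -> Motor = 4*1 = 4.
Iteration 3: components of {Motor} -> Base = 4*3 = 12, Ring = 4*3 = 12.
Iteration 4: no further components; recursion stops.
qty values: 1, 4, 4, 12, 12; the maximum is 12.

12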